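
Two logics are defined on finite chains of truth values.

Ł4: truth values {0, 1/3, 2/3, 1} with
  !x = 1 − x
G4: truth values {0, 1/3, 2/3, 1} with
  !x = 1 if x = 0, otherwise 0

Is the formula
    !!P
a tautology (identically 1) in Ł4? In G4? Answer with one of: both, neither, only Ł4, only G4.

In Ł4: at P = 0 the value is 0 — not a tautology.
In G4: at P = 0 the value is 0 — not a tautology.

neither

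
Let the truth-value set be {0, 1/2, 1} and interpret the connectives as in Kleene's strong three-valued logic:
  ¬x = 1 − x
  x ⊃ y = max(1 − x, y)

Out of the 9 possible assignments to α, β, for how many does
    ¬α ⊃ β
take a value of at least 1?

5

α = 0, β = 0 ↦ 0  <
α = 0, β = 1/2 ↦ 1/2  <
α = 0, β = 1 ↦ 1  ≥
α = 1/2, β = 0 ↦ 1/2  <
α = 1/2, β = 1/2 ↦ 1/2  <
α = 1/2, β = 1 ↦ 1  ≥
α = 1, β = 0 ↦ 1  ≥
α = 1, β = 1/2 ↦ 1  ≥
α = 1, β = 1 ↦ 1  ≥
So 5 of the 9 assignments meet the threshold.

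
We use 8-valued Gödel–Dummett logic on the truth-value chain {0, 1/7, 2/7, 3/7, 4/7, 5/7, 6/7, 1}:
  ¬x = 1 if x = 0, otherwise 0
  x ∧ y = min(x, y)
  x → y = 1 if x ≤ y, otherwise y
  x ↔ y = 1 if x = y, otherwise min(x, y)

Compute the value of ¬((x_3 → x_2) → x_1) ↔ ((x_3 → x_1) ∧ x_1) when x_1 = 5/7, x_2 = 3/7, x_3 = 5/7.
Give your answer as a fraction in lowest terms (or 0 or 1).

x_3 → x_2 = 5/7 → 3/7 = 3/7
(x_3 → x_2) → x_1 = 3/7 → 5/7 = 1
¬((x_3 → x_2) → x_1) = ¬1 = 0
x_3 → x_1 = 5/7 → 5/7 = 1
(x_3 → x_1) ∧ x_1 = 1 ∧ 5/7 = 5/7
¬((x_3 → x_2) → x_1) ↔ ((x_3 → x_1) ∧ x_1) = 0 ↔ 5/7 = 0

0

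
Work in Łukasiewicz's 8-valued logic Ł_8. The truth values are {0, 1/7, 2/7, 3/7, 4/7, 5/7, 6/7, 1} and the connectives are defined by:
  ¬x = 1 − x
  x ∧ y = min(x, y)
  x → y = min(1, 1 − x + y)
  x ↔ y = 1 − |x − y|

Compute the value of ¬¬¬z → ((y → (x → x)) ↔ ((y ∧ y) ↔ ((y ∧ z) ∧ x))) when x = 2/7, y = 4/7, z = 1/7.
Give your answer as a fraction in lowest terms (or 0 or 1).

¬z = ¬1/7 = 6/7
¬¬z = ¬6/7 = 1/7
¬¬¬z = ¬1/7 = 6/7
x → x = 2/7 → 2/7 = 1
y → (x → x) = 4/7 → 1 = 1
y ∧ y = 4/7 ∧ 4/7 = 4/7
y ∧ z = 4/7 ∧ 1/7 = 1/7
(y ∧ z) ∧ x = 1/7 ∧ 2/7 = 1/7
(y ∧ y) ↔ ((y ∧ z) ∧ x) = 4/7 ↔ 1/7 = 4/7
(y → (x → x)) ↔ ((y ∧ y) ↔ ((y ∧ z) ∧ x)) = 1 ↔ 4/7 = 4/7
¬¬¬z → ((y → (x → x)) ↔ ((y ∧ y) ↔ ((y ∧ z) ∧ x))) = 6/7 → 4/7 = 5/7

5/7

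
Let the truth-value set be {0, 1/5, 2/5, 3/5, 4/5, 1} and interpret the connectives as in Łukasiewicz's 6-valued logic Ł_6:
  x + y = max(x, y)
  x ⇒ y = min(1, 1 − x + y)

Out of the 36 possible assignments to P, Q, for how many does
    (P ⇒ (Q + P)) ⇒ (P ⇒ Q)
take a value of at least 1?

21

value 1: 21 assignments (counts)
value 4/5: 5 assignments
value 3/5: 4 assignments
value 2/5: 3 assignments
value 1/5: 2 assignments
value 0: 1 assignment
So 21 of the 36 assignments meet the threshold.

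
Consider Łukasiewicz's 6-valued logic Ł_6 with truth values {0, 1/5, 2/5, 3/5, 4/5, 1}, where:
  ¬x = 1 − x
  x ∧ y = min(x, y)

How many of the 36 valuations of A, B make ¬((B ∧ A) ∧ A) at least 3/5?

value 1: 11 assignments (counts)
value 4/5: 9 assignments (counts)
value 3/5: 7 assignments (counts)
value 2/5: 5 assignments
value 1/5: 3 assignments
value 0: 1 assignment
So 27 of the 36 assignments meet the threshold.

27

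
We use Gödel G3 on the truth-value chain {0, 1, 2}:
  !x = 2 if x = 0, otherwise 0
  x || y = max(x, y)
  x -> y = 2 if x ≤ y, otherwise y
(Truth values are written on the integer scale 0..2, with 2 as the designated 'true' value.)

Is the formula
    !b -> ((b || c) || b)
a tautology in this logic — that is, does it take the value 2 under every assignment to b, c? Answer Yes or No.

No

Counterexample: take b = 0, c = 0.
!b = !0 = 2
b || c = 0 || 0 = 0
(b || c) || b = 0 || 0 = 0
!b -> ((b || c) || b) = 2 -> 0 = 0
This gives 0 ≠ 2.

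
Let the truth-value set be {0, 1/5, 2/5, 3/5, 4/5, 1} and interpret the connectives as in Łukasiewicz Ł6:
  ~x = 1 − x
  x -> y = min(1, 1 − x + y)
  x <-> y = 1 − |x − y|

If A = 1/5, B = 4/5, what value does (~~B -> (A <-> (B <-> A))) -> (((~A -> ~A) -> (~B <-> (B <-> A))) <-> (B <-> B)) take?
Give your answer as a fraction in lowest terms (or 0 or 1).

4/5

~B = ~4/5 = 1/5
~~B = ~1/5 = 4/5
B <-> A = 4/5 <-> 1/5 = 2/5
A <-> (B <-> A) = 1/5 <-> 2/5 = 4/5
~~B -> (A <-> (B <-> A)) = 4/5 -> 4/5 = 1
~A = ~1/5 = 4/5
~A = ~1/5 = 4/5
~A -> ~A = 4/5 -> 4/5 = 1
~B = ~4/5 = 1/5
B <-> A = 4/5 <-> 1/5 = 2/5
~B <-> (B <-> A) = 1/5 <-> 2/5 = 4/5
(~A -> ~A) -> (~B <-> (B <-> A)) = 1 -> 4/5 = 4/5
B <-> B = 4/5 <-> 4/5 = 1
((~A -> ~A) -> (~B <-> (B <-> A))) <-> (B <-> B) = 4/5 <-> 1 = 4/5
(~~B -> (A <-> (B <-> A))) -> (((~A -> ~A) -> (~B <-> (B <-> A))) <-> (B <-> B)) = 1 -> 4/5 = 4/5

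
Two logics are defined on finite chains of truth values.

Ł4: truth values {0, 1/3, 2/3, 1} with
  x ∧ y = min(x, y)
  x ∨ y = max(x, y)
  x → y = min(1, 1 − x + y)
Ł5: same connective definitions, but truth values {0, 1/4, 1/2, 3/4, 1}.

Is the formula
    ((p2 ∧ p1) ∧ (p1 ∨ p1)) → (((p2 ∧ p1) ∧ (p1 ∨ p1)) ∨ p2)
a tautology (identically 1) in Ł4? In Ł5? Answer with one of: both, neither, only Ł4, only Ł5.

both

In Ł4: every assignment gives 1 — tautology.
In Ł5: every assignment gives 1 — tautology.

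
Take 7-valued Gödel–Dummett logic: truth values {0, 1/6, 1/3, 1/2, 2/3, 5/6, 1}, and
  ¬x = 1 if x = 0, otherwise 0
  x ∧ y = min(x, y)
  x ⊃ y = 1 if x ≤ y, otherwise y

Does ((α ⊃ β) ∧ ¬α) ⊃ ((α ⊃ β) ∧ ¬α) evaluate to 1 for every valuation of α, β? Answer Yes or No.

Yes

At α = 0, β = 1/6, for instance:
α ⊃ β = 0 ⊃ 1/6 = 1
¬α = ¬0 = 1
(α ⊃ β) ∧ ¬α = 1 ∧ 1 = 1
((α ⊃ β) ∧ ¬α) ⊃ ((α ⊃ β) ∧ ¬α) = 1 ⊃ 1 = 1
and checking the remaining 48 assignments likewise gives ≥ 1 in every case.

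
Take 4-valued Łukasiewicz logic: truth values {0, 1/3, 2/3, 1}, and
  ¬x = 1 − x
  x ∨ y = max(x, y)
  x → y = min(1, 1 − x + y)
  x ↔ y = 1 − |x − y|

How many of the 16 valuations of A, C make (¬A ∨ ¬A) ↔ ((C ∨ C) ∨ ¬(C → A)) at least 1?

4

A = 0, C = 0 ↦ 0  <
A = 0, C = 1/3 ↦ 1/3  <
A = 0, C = 2/3 ↦ 2/3  <
A = 0, C = 1 ↦ 1  ≥
A = 1/3, C = 0 ↦ 1/3  <
A = 1/3, C = 1/3 ↦ 2/3  <
A = 1/3, C = 2/3 ↦ 1  ≥
A = 1/3, C = 1 ↦ 2/3  <
A = 2/3, C = 0 ↦ 2/3  <
A = 2/3, C = 1/3 ↦ 1  ≥
A = 2/3, C = 2/3 ↦ 2/3  <
A = 2/3, C = 1 ↦ 1/3  <
A = 1, C = 0 ↦ 1  ≥
A = 1, C = 1/3 ↦ 2/3  <
A = 1, C = 2/3 ↦ 1/3  <
A = 1, C = 1 ↦ 0  <
So 4 of the 16 assignments meet the threshold.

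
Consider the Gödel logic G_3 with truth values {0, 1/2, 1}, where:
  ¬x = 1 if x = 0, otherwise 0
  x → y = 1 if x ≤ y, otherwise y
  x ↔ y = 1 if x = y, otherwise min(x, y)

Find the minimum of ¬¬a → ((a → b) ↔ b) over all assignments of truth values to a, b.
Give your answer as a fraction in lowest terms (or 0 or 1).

1/2

Take a = 1/2, b = 1/2:
¬a = ¬1/2 = 0
¬¬a = ¬0 = 1
a → b = 1/2 → 1/2 = 1
(a → b) ↔ b = 1 ↔ 1/2 = 1/2
¬¬a → ((a → b) ↔ b) = 1 → 1/2 = 1/2
No assignment yields a value below 1/2, so this is the minimum.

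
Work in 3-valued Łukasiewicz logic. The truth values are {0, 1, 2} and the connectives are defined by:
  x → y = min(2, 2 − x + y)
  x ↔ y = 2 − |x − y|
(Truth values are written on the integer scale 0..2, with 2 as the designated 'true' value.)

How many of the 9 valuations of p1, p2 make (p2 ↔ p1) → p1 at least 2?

p1 = 0, p2 = 0 ↦ 0  <
p1 = 0, p2 = 1 ↦ 1  <
p1 = 0, p2 = 2 ↦ 2  ≥
p1 = 1, p2 = 0 ↦ 2  ≥
p1 = 1, p2 = 1 ↦ 1  <
p1 = 1, p2 = 2 ↦ 2  ≥
p1 = 2, p2 = 0 ↦ 2  ≥
p1 = 2, p2 = 1 ↦ 2  ≥
p1 = 2, p2 = 2 ↦ 2  ≥
So 6 of the 9 assignments meet the threshold.

6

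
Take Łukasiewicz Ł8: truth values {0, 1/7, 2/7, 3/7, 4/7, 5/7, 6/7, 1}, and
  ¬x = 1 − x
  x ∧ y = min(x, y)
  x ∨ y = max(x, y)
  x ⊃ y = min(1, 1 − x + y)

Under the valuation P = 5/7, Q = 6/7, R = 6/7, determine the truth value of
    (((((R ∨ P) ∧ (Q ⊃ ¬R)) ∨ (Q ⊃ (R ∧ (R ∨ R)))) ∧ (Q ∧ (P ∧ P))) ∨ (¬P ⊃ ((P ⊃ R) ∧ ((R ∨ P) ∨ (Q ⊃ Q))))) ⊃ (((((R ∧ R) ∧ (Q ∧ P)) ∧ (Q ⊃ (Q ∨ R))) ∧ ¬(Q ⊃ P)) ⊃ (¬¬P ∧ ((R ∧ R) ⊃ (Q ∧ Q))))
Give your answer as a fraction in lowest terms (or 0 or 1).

1

R ∨ P = 6/7 ∨ 5/7 = 6/7
¬R = ¬6/7 = 1/7
Q ⊃ ¬R = 6/7 ⊃ 1/7 = 2/7
(R ∨ P) ∧ (Q ⊃ ¬R) = 6/7 ∧ 2/7 = 2/7
R ∨ R = 6/7 ∨ 6/7 = 6/7
R ∧ (R ∨ R) = 6/7 ∧ 6/7 = 6/7
Q ⊃ (R ∧ (R ∨ R)) = 6/7 ⊃ 6/7 = 1
((R ∨ P) ∧ (Q ⊃ ¬R)) ∨ (Q ⊃ (R ∧ (R ∨ R))) = 2/7 ∨ 1 = 1
P ∧ P = 5/7 ∧ 5/7 = 5/7
Q ∧ (P ∧ P) = 6/7 ∧ 5/7 = 5/7
(((R ∨ P) ∧ (Q ⊃ ¬R)) ∨ (Q ⊃ (R ∧ (R ∨ R)))) ∧ (Q ∧ (P ∧ P)) = 1 ∧ 5/7 = 5/7
¬P = ¬5/7 = 2/7
P ⊃ R = 5/7 ⊃ 6/7 = 1
R ∨ P = 6/7 ∨ 5/7 = 6/7
Q ⊃ Q = 6/7 ⊃ 6/7 = 1
(R ∨ P) ∨ (Q ⊃ Q) = 6/7 ∨ 1 = 1
(P ⊃ R) ∧ ((R ∨ P) ∨ (Q ⊃ Q)) = 1 ∧ 1 = 1
¬P ⊃ ((P ⊃ R) ∧ ((R ∨ P) ∨ (Q ⊃ Q))) = 2/7 ⊃ 1 = 1
((((R ∨ P) ∧ (Q ⊃ ¬R)) ∨ (Q ⊃ (R ∧ (R ∨ R)))) ∧ (Q ∧ (P ∧ P))) ∨ (¬P ⊃ ((P ⊃ R) ∧ ((R ∨ P) ∨ (Q ⊃ Q)))) = 5/7 ∨ 1 = 1
R ∧ R = 6/7 ∧ 6/7 = 6/7
Q ∧ P = 6/7 ∧ 5/7 = 5/7
(R ∧ R) ∧ (Q ∧ P) = 6/7 ∧ 5/7 = 5/7
Q ∨ R = 6/7 ∨ 6/7 = 6/7
Q ⊃ (Q ∨ R) = 6/7 ⊃ 6/7 = 1
((R ∧ R) ∧ (Q ∧ P)) ∧ (Q ⊃ (Q ∨ R)) = 5/7 ∧ 1 = 5/7
Q ⊃ P = 6/7 ⊃ 5/7 = 6/7
¬(Q ⊃ P) = ¬6/7 = 1/7
(((R ∧ R) ∧ (Q ∧ P)) ∧ (Q ⊃ (Q ∨ R))) ∧ ¬(Q ⊃ P) = 5/7 ∧ 1/7 = 1/7
¬P = ¬5/7 = 2/7
¬¬P = ¬2/7 = 5/7
R ∧ R = 6/7 ∧ 6/7 = 6/7
Q ∧ Q = 6/7 ∧ 6/7 = 6/7
(R ∧ R) ⊃ (Q ∧ Q) = 6/7 ⊃ 6/7 = 1
¬¬P ∧ ((R ∧ R) ⊃ (Q ∧ Q)) = 5/7 ∧ 1 = 5/7
((((R ∧ R) ∧ (Q ∧ P)) ∧ (Q ⊃ (Q ∨ R))) ∧ ¬(Q ⊃ P)) ⊃ (¬¬P ∧ ((R ∧ R) ⊃ (Q ∧ Q))) = 1/7 ⊃ 5/7 = 1
(((((R ∨ P) ∧ (Q ⊃ ¬R)) ∨ (Q ⊃ (R ∧ (R ∨ R)))) ∧ (Q ∧ (P ∧ P))) ∨ (¬P ⊃ ((P ⊃ R) ∧ ((R ∨ P) ∨ (Q ⊃ Q))))) ⊃ (((((R ∧ R) ∧ (Q ∧ P)) ∧ (Q ⊃ (Q ∨ R))) ∧ ¬(Q ⊃ P)) ⊃ (¬¬P ∧ ((R ∧ R) ⊃ (Q ∧ Q)))) = 1 ⊃ 1 = 1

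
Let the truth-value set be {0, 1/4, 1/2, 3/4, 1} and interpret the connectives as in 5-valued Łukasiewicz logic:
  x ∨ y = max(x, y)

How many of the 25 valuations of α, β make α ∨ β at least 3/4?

value 1: 9 assignments (counts)
value 3/4: 7 assignments (counts)
value 1/2: 5 assignments
value 1/4: 3 assignments
value 0: 1 assignment
So 16 of the 25 assignments meet the threshold.

16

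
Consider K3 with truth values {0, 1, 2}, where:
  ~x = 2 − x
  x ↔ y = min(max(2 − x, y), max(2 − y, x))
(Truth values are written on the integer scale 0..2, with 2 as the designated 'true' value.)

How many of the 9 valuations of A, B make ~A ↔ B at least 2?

2

A = 0, B = 0 ↦ 0  <
A = 0, B = 1 ↦ 1  <
A = 0, B = 2 ↦ 2  ≥
A = 1, B = 0 ↦ 1  <
A = 1, B = 1 ↦ 1  <
A = 1, B = 2 ↦ 1  <
A = 2, B = 0 ↦ 2  ≥
A = 2, B = 1 ↦ 1  <
A = 2, B = 2 ↦ 0  <
So 2 of the 9 assignments meet the threshold.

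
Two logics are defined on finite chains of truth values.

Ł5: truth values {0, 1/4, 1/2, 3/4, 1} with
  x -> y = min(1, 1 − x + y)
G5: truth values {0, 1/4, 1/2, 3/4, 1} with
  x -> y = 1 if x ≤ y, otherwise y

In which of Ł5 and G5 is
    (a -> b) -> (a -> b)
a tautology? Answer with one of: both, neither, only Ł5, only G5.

In Ł5: every assignment gives 1 — tautology.
In G5: every assignment gives 1 — tautology.

both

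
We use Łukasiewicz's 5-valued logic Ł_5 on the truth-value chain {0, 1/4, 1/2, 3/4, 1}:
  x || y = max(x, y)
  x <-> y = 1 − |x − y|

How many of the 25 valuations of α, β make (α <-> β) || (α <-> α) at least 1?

25

value 1: 25 assignments (counts)
So 25 of the 25 assignments meet the threshold.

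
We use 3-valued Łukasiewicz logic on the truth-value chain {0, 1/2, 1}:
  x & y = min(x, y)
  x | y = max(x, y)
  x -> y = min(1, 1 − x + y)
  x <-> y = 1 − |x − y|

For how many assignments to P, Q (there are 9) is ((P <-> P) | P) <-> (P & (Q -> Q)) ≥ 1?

3

P = 0, Q = 0 ↦ 0  <
P = 0, Q = 1/2 ↦ 0  <
P = 0, Q = 1 ↦ 0  <
P = 1/2, Q = 0 ↦ 1/2  <
P = 1/2, Q = 1/2 ↦ 1/2  <
P = 1/2, Q = 1 ↦ 1/2  <
P = 1, Q = 0 ↦ 1  ≥
P = 1, Q = 1/2 ↦ 1  ≥
P = 1, Q = 1 ↦ 1  ≥
So 3 of the 9 assignments meet the threshold.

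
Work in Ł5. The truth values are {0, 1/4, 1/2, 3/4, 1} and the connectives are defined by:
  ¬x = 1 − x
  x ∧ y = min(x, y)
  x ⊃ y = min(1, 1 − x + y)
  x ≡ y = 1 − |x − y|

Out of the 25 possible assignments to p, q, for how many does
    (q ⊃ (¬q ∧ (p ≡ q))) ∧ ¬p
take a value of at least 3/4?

6

value 1: 3 assignments (counts)
value 3/4: 3 assignments (counts)
value 1/2: 6 assignments
value 1/4: 4 assignments
value 0: 9 assignments
So 6 of the 25 assignments meet the threshold.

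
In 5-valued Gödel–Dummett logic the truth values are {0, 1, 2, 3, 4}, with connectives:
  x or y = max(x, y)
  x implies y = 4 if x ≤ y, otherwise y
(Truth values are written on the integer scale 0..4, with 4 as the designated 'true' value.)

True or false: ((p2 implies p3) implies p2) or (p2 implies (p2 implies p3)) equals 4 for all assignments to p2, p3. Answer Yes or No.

At p2 = 0, p3 = 3, for instance:
p2 implies p3 = 0 implies 3 = 4
(p2 implies p3) implies p2 = 4 implies 0 = 0
p2 implies (p2 implies p3) = 0 implies 4 = 4
((p2 implies p3) implies p2) or (p2 implies (p2 implies p3)) = 0 or 4 = 4
and checking the remaining 24 assignments likewise gives ≥ 4 in every case.

Yes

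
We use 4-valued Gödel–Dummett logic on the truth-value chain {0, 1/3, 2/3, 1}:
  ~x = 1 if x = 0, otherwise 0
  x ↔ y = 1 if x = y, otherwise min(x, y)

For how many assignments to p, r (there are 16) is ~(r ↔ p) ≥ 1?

p = 0, r = 0 ↦ 0  <
p = 0, r = 1/3 ↦ 1  ≥
p = 0, r = 2/3 ↦ 1  ≥
p = 0, r = 1 ↦ 1  ≥
p = 1/3, r = 0 ↦ 1  ≥
p = 1/3, r = 1/3 ↦ 0  <
p = 1/3, r = 2/3 ↦ 0  <
p = 1/3, r = 1 ↦ 0  <
p = 2/3, r = 0 ↦ 1  ≥
p = 2/3, r = 1/3 ↦ 0  <
p = 2/3, r = 2/3 ↦ 0  <
p = 2/3, r = 1 ↦ 0  <
p = 1, r = 0 ↦ 1  ≥
p = 1, r = 1/3 ↦ 0  <
p = 1, r = 2/3 ↦ 0  <
p = 1, r = 1 ↦ 0  <
So 6 of the 16 assignments meet the threshold.

6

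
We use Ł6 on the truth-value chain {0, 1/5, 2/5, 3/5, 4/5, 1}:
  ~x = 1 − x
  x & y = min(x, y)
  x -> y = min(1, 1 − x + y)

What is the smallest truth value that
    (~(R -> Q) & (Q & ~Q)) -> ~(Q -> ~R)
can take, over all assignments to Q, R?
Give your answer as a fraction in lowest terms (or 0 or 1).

Take Q = 1/5, R = 2/5:
R -> Q = 2/5 -> 1/5 = 4/5
~(R -> Q) = ~4/5 = 1/5
~Q = ~1/5 = 4/5
Q & ~Q = 1/5 & 4/5 = 1/5
~(R -> Q) & (Q & ~Q) = 1/5 & 1/5 = 1/5
~R = ~2/5 = 3/5
Q -> ~R = 1/5 -> 3/5 = 1
~(Q -> ~R) = ~1 = 0
(~(R -> Q) & (Q & ~Q)) -> ~(Q -> ~R) = 1/5 -> 0 = 4/5
No assignment yields a value below 4/5, so this is the minimum.

4/5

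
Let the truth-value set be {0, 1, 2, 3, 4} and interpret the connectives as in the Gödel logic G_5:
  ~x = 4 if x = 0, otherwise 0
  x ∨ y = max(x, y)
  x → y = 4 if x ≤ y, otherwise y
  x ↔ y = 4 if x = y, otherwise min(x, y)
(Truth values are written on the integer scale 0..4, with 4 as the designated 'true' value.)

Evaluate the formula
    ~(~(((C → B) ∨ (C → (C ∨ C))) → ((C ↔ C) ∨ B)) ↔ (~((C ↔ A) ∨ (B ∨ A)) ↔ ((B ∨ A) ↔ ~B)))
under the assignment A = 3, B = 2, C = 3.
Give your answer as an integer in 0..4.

4

C → B = 3 → 2 = 2
C ∨ C = 3 ∨ 3 = 3
C → (C ∨ C) = 3 → 3 = 4
(C → B) ∨ (C → (C ∨ C)) = 2 ∨ 4 = 4
C ↔ C = 3 ↔ 3 = 4
(C ↔ C) ∨ B = 4 ∨ 2 = 4
((C → B) ∨ (C → (C ∨ C))) → ((C ↔ C) ∨ B) = 4 → 4 = 4
~(((C → B) ∨ (C → (C ∨ C))) → ((C ↔ C) ∨ B)) = ~4 = 0
C ↔ A = 3 ↔ 3 = 4
B ∨ A = 2 ∨ 3 = 3
(C ↔ A) ∨ (B ∨ A) = 4 ∨ 3 = 4
~((C ↔ A) ∨ (B ∨ A)) = ~4 = 0
B ∨ A = 2 ∨ 3 = 3
~B = ~2 = 0
(B ∨ A) ↔ ~B = 3 ↔ 0 = 0
~((C ↔ A) ∨ (B ∨ A)) ↔ ((B ∨ A) ↔ ~B) = 0 ↔ 0 = 4
~(((C → B) ∨ (C → (C ∨ C))) → ((C ↔ C) ∨ B)) ↔ (~((C ↔ A) ∨ (B ∨ A)) ↔ ((B ∨ A) ↔ ~B)) = 0 ↔ 4 = 0
~(~(((C → B) ∨ (C → (C ∨ C))) → ((C ↔ C) ∨ B)) ↔ (~((C ↔ A) ∨ (B ∨ A)) ↔ ((B ∨ A) ↔ ~B))) = ~0 = 4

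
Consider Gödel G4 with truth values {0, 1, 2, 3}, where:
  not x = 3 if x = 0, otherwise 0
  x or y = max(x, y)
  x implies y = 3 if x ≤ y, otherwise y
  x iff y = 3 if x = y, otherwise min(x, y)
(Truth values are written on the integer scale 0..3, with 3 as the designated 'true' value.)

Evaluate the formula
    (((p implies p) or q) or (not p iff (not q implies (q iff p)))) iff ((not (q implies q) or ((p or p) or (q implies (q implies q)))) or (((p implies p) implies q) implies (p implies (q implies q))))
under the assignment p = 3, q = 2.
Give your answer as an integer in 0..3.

3

p implies p = 3 implies 3 = 3
(p implies p) or q = 3 or 2 = 3
not p = not 3 = 0
not q = not 2 = 0
q iff p = 2 iff 3 = 2
not q implies (q iff p) = 0 implies 2 = 3
not p iff (not q implies (q iff p)) = 0 iff 3 = 0
((p implies p) or q) or (not p iff (not q implies (q iff p))) = 3 or 0 = 3
q implies q = 2 implies 2 = 3
not (q implies q) = not 3 = 0
p or p = 3 or 3 = 3
q implies q = 2 implies 2 = 3
q implies (q implies q) = 2 implies 3 = 3
(p or p) or (q implies (q implies q)) = 3 or 3 = 3
not (q implies q) or ((p or p) or (q implies (q implies q))) = 0 or 3 = 3
p implies p = 3 implies 3 = 3
(p implies p) implies q = 3 implies 2 = 2
q implies q = 2 implies 2 = 3
p implies (q implies q) = 3 implies 3 = 3
((p implies p) implies q) implies (p implies (q implies q)) = 2 implies 3 = 3
(not (q implies q) or ((p or p) or (q implies (q implies q)))) or (((p implies p) implies q) implies (p implies (q implies q))) = 3 or 3 = 3
(((p implies p) or q) or (not p iff (not q implies (q iff p)))) iff ((not (q implies q) or ((p or p) or (q implies (q implies q)))) or (((p implies p) implies q) implies (p implies (q implies q)))) = 3 iff 3 = 3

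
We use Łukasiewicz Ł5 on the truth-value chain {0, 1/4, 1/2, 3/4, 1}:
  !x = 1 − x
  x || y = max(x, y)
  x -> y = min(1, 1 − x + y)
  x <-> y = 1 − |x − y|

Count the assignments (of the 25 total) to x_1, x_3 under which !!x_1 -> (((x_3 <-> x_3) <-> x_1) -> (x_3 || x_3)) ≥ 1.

19

value 1: 19 assignments (counts)
value 3/4: 2 assignments
value 1/2: 2 assignments
value 1/4: 1 assignment
value 0: 1 assignment
So 19 of the 25 assignments meet the threshold.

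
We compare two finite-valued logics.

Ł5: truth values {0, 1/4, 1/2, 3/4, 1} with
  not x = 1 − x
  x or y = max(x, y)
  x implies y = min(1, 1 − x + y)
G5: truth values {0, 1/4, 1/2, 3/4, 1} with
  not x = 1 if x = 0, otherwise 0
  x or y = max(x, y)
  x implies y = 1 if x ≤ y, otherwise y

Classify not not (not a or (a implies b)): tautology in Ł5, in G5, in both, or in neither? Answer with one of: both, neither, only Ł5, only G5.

In Ł5: at a = 1/4, b = 0 the value is 3/4 — not a tautology.
In G5: at a = 1/4, b = 0 the value is 0 — not a tautology.

neither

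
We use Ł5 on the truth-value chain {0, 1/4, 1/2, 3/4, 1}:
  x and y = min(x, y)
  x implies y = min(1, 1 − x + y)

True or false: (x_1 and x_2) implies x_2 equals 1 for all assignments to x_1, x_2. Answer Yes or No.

Yes

At x_1 = 1/2, x_2 = 0, for instance:
x_1 and x_2 = 1/2 and 0 = 0
(x_1 and x_2) implies x_2 = 0 implies 0 = 1
and checking the remaining 24 assignments likewise gives ≥ 1 in every case.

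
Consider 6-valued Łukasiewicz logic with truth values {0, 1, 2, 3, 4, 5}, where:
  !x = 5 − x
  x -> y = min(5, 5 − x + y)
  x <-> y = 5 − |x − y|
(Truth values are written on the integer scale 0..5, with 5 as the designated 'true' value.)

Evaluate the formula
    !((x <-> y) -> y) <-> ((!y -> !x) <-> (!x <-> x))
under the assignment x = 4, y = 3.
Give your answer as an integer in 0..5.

3

x <-> y = 4 <-> 3 = 4
(x <-> y) -> y = 4 -> 3 = 4
!((x <-> y) -> y) = !4 = 1
!y = !3 = 2
!x = !4 = 1
!y -> !x = 2 -> 1 = 4
!x = !4 = 1
!x <-> x = 1 <-> 4 = 2
(!y -> !x) <-> (!x <-> x) = 4 <-> 2 = 3
!((x <-> y) -> y) <-> ((!y -> !x) <-> (!x <-> x)) = 1 <-> 3 = 3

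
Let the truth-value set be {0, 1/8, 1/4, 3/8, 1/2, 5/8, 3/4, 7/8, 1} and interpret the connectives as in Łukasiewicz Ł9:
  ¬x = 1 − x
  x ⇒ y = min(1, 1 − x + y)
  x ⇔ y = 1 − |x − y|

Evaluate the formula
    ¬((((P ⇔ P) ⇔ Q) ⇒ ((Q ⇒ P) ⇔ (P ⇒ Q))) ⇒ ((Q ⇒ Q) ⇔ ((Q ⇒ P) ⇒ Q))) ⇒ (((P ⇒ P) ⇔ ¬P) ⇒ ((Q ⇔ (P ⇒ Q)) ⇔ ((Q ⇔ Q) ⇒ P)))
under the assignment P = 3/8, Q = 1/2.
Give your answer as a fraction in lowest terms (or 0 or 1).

P ⇔ P = 3/8 ⇔ 3/8 = 1
(P ⇔ P) ⇔ Q = 1 ⇔ 1/2 = 1/2
Q ⇒ P = 1/2 ⇒ 3/8 = 7/8
P ⇒ Q = 3/8 ⇒ 1/2 = 1
(Q ⇒ P) ⇔ (P ⇒ Q) = 7/8 ⇔ 1 = 7/8
((P ⇔ P) ⇔ Q) ⇒ ((Q ⇒ P) ⇔ (P ⇒ Q)) = 1/2 ⇒ 7/8 = 1
Q ⇒ Q = 1/2 ⇒ 1/2 = 1
Q ⇒ P = 1/2 ⇒ 3/8 = 7/8
(Q ⇒ P) ⇒ Q = 7/8 ⇒ 1/2 = 5/8
(Q ⇒ Q) ⇔ ((Q ⇒ P) ⇒ Q) = 1 ⇔ 5/8 = 5/8
(((P ⇔ P) ⇔ Q) ⇒ ((Q ⇒ P) ⇔ (P ⇒ Q))) ⇒ ((Q ⇒ Q) ⇔ ((Q ⇒ P) ⇒ Q)) = 1 ⇒ 5/8 = 5/8
¬((((P ⇔ P) ⇔ Q) ⇒ ((Q ⇒ P) ⇔ (P ⇒ Q))) ⇒ ((Q ⇒ Q) ⇔ ((Q ⇒ P) ⇒ Q))) = ¬5/8 = 3/8
P ⇒ P = 3/8 ⇒ 3/8 = 1
¬P = ¬3/8 = 5/8
(P ⇒ P) ⇔ ¬P = 1 ⇔ 5/8 = 5/8
P ⇒ Q = 3/8 ⇒ 1/2 = 1
Q ⇔ (P ⇒ Q) = 1/2 ⇔ 1 = 1/2
Q ⇔ Q = 1/2 ⇔ 1/2 = 1
(Q ⇔ Q) ⇒ P = 1 ⇒ 3/8 = 3/8
(Q ⇔ (P ⇒ Q)) ⇔ ((Q ⇔ Q) ⇒ P) = 1/2 ⇔ 3/8 = 7/8
((P ⇒ P) ⇔ ¬P) ⇒ ((Q ⇔ (P ⇒ Q)) ⇔ ((Q ⇔ Q) ⇒ P)) = 5/8 ⇒ 7/8 = 1
¬((((P ⇔ P) ⇔ Q) ⇒ ((Q ⇒ P) ⇔ (P ⇒ Q))) ⇒ ((Q ⇒ Q) ⇔ ((Q ⇒ P) ⇒ Q))) ⇒ (((P ⇒ P) ⇔ ¬P) ⇒ ((Q ⇔ (P ⇒ Q)) ⇔ ((Q ⇔ Q) ⇒ P))) = 3/8 ⇒ 1 = 1

1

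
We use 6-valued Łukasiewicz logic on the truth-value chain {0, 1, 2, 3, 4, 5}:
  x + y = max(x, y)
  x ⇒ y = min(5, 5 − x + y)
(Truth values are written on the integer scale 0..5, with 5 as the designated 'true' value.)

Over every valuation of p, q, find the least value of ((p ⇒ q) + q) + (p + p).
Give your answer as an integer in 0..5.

Take p = 2, q = 0:
p ⇒ q = 2 ⇒ 0 = 3
(p ⇒ q) + q = 3 + 0 = 3
p + p = 2 + 2 = 2
((p ⇒ q) + q) + (p + p) = 3 + 2 = 3
No assignment yields a value below 3, so this is the minimum.

3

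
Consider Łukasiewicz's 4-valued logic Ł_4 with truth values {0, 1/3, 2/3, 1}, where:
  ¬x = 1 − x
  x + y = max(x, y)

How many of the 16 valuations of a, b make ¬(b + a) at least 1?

a = 0, b = 0 ↦ 1  ≥
a = 0, b = 1/3 ↦ 2/3  <
a = 0, b = 2/3 ↦ 1/3  <
a = 0, b = 1 ↦ 0  <
a = 1/3, b = 0 ↦ 2/3  <
a = 1/3, b = 1/3 ↦ 2/3  <
a = 1/3, b = 2/3 ↦ 1/3  <
a = 1/3, b = 1 ↦ 0  <
a = 2/3, b = 0 ↦ 1/3  <
a = 2/3, b = 1/3 ↦ 1/3  <
a = 2/3, b = 2/3 ↦ 1/3  <
a = 2/3, b = 1 ↦ 0  <
a = 1, b = 0 ↦ 0  <
a = 1, b = 1/3 ↦ 0  <
a = 1, b = 2/3 ↦ 0  <
a = 1, b = 1 ↦ 0  <
So 1 of the 16 assignments meets the threshold.

1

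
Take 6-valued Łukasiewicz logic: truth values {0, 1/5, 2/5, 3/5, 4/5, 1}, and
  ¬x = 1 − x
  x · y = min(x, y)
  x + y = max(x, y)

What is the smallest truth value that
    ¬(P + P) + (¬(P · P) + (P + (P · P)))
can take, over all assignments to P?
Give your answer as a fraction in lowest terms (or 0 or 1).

3/5

Take P = 2/5:
P + P = 2/5 + 2/5 = 2/5
¬(P + P) = ¬2/5 = 3/5
P · P = 2/5 · 2/5 = 2/5
¬(P · P) = ¬2/5 = 3/5
P · P = 2/5 · 2/5 = 2/5
P + (P · P) = 2/5 + 2/5 = 2/5
¬(P · P) + (P + (P · P)) = 3/5 + 2/5 = 3/5
¬(P + P) + (¬(P · P) + (P + (P · P))) = 3/5 + 3/5 = 3/5
No assignment yields a value below 3/5, so this is the minimum.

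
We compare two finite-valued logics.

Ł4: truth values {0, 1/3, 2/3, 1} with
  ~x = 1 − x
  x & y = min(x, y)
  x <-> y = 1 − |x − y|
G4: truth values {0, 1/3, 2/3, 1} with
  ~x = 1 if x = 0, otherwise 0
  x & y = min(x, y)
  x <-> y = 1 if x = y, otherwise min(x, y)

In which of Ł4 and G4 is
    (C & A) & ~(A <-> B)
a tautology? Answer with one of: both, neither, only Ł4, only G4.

In Ł4: at A = 0, B = 0, C = 0 the value is 0 — not a tautology.
In G4: at A = 0, B = 0, C = 0 the value is 0 — not a tautology.

neither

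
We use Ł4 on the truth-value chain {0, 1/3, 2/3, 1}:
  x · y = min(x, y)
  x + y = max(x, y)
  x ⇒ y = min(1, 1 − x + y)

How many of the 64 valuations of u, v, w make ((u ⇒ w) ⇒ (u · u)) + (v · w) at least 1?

27

value 1: 27 assignments (counts)
value 2/3: 17 assignments
value 1/3: 13 assignments
value 0: 7 assignments
So 27 of the 64 assignments meet the threshold.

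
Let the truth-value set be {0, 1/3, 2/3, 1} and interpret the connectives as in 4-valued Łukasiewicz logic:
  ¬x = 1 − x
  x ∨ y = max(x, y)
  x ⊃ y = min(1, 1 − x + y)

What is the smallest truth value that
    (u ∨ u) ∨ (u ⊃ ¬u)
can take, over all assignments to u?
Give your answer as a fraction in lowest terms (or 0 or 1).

2/3

Take u = 2/3:
u ∨ u = 2/3 ∨ 2/3 = 2/3
¬u = ¬2/3 = 1/3
u ⊃ ¬u = 2/3 ⊃ 1/3 = 2/3
(u ∨ u) ∨ (u ⊃ ¬u) = 2/3 ∨ 2/3 = 2/3
No assignment yields a value below 2/3, so this is the minimum.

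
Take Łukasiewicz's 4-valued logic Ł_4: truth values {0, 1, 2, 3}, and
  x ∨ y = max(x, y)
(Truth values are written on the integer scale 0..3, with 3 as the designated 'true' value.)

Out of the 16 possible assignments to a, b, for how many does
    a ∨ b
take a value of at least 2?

a = 0, b = 0 ↦ 0  <
a = 0, b = 1 ↦ 1  <
a = 0, b = 2 ↦ 2  ≥
a = 0, b = 3 ↦ 3  ≥
a = 1, b = 0 ↦ 1  <
a = 1, b = 1 ↦ 1  <
a = 1, b = 2 ↦ 2  ≥
a = 1, b = 3 ↦ 3  ≥
a = 2, b = 0 ↦ 2  ≥
a = 2, b = 1 ↦ 2  ≥
a = 2, b = 2 ↦ 2  ≥
a = 2, b = 3 ↦ 3  ≥
a = 3, b = 0 ↦ 3  ≥
a = 3, b = 1 ↦ 3  ≥
a = 3, b = 2 ↦ 3  ≥
a = 3, b = 3 ↦ 3  ≥
So 12 of the 16 assignments meet the threshold.

12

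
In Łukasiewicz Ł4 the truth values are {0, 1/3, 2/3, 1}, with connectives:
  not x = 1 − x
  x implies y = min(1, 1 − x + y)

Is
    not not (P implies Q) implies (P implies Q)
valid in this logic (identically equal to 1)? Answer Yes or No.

Yes

P = 0, Q = 0 ↦ 1
P = 0, Q = 1/3 ↦ 1
P = 0, Q = 2/3 ↦ 1
P = 0, Q = 1 ↦ 1
P = 1/3, Q = 0 ↦ 1
P = 1/3, Q = 1/3 ↦ 1
P = 1/3, Q = 2/3 ↦ 1
P = 1/3, Q = 1 ↦ 1
P = 2/3, Q = 0 ↦ 1
P = 2/3, Q = 1/3 ↦ 1
P = 2/3, Q = 2/3 ↦ 1
P = 2/3, Q = 1 ↦ 1
P = 1, Q = 0 ↦ 1
P = 1, Q = 1/3 ↦ 1
P = 1, Q = 2/3 ↦ 1
P = 1, Q = 1 ↦ 1
Every assignment gives a value ≥ 1.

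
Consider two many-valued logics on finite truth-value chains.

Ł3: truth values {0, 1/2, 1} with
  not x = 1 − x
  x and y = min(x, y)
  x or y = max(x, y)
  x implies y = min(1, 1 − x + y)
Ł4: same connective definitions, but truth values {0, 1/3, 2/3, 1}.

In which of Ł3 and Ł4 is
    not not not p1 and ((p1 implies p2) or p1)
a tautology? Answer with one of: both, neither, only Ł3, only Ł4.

neither

In Ł3: at p1 = 1/2, p2 = 0 the value is 1/2 — not a tautology.
In Ł4: at p1 = 1/3, p2 = 0 the value is 2/3 — not a tautology.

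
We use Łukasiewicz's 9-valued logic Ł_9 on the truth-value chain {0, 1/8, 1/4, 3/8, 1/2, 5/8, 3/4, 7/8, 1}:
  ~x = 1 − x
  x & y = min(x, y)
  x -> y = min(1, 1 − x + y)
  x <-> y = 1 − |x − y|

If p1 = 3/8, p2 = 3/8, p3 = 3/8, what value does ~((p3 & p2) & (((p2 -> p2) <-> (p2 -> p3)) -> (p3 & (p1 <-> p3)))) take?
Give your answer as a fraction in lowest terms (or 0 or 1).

p3 & p2 = 3/8 & 3/8 = 3/8
p2 -> p2 = 3/8 -> 3/8 = 1
p2 -> p3 = 3/8 -> 3/8 = 1
(p2 -> p2) <-> (p2 -> p3) = 1 <-> 1 = 1
p1 <-> p3 = 3/8 <-> 3/8 = 1
p3 & (p1 <-> p3) = 3/8 & 1 = 3/8
((p2 -> p2) <-> (p2 -> p3)) -> (p3 & (p1 <-> p3)) = 1 -> 3/8 = 3/8
(p3 & p2) & (((p2 -> p2) <-> (p2 -> p3)) -> (p3 & (p1 <-> p3))) = 3/8 & 3/8 = 3/8
~((p3 & p2) & (((p2 -> p2) <-> (p2 -> p3)) -> (p3 & (p1 <-> p3)))) = ~3/8 = 5/8

5/8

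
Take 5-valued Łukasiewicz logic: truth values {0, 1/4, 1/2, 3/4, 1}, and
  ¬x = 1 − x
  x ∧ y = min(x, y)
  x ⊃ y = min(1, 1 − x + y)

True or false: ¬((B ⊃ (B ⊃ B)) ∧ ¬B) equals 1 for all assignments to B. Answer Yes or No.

Counterexample: take B = 0.
B ⊃ B = 0 ⊃ 0 = 1
B ⊃ (B ⊃ B) = 0 ⊃ 1 = 1
¬B = ¬0 = 1
(B ⊃ (B ⊃ B)) ∧ ¬B = 1 ∧ 1 = 1
¬((B ⊃ (B ⊃ B)) ∧ ¬B) = ¬1 = 0
This gives 0 ≠ 1.

No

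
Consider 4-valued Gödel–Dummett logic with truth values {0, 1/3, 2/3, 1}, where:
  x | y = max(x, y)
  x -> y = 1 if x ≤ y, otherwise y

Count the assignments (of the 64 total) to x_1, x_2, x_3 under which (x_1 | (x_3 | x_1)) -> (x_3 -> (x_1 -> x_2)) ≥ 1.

50

value 1: 50 assignments (counts)
value 2/3: 1 assignment
value 1/3: 4 assignments
value 0: 9 assignments
So 50 of the 64 assignments meet the threshold.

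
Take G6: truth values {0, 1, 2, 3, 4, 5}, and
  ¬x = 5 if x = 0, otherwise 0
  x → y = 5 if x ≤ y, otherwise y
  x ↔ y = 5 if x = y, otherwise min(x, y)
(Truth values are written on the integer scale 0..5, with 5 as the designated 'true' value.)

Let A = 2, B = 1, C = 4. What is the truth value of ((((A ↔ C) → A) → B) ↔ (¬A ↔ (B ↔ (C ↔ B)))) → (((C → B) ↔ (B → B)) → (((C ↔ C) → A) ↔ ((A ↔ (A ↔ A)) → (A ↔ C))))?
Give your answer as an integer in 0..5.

A ↔ C = 2 ↔ 4 = 2
(A ↔ C) → A = 2 → 2 = 5
((A ↔ C) → A) → B = 5 → 1 = 1
¬A = ¬2 = 0
C ↔ B = 4 ↔ 1 = 1
B ↔ (C ↔ B) = 1 ↔ 1 = 5
¬A ↔ (B ↔ (C ↔ B)) = 0 ↔ 5 = 0
(((A ↔ C) → A) → B) ↔ (¬A ↔ (B ↔ (C ↔ B))) = 1 ↔ 0 = 0
C → B = 4 → 1 = 1
B → B = 1 → 1 = 5
(C → B) ↔ (B → B) = 1 ↔ 5 = 1
C ↔ C = 4 ↔ 4 = 5
(C ↔ C) → A = 5 → 2 = 2
A ↔ A = 2 ↔ 2 = 5
A ↔ (A ↔ A) = 2 ↔ 5 = 2
A ↔ C = 2 ↔ 4 = 2
(A ↔ (A ↔ A)) → (A ↔ C) = 2 → 2 = 5
((C ↔ C) → A) ↔ ((A ↔ (A ↔ A)) → (A ↔ C)) = 2 ↔ 5 = 2
((C → B) ↔ (B → B)) → (((C ↔ C) → A) ↔ ((A ↔ (A ↔ A)) → (A ↔ C))) = 1 → 2 = 5
((((A ↔ C) → A) → B) ↔ (¬A ↔ (B ↔ (C ↔ B)))) → (((C → B) ↔ (B → B)) → (((C ↔ C) → A) ↔ ((A ↔ (A ↔ A)) → (A ↔ C)))) = 0 → 5 = 5

5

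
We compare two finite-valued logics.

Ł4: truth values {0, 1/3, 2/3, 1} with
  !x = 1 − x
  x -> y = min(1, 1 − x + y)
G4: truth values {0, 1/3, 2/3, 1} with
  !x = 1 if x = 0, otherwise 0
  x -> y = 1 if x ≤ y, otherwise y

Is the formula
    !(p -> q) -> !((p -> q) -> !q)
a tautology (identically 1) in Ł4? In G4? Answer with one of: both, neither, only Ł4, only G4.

neither

In Ł4: at p = 1/3, q = 0 the value is 2/3 — not a tautology.
In G4: at p = 1/3, q = 0 the value is 0 — not a tautology.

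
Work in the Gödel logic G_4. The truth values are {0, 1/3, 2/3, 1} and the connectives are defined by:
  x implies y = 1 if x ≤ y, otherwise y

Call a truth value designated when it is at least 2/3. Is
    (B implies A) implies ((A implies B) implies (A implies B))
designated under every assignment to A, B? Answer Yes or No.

A = 0, B = 0 ↦ 1
A = 0, B = 1/3 ↦ 1
A = 0, B = 2/3 ↦ 1
A = 0, B = 1 ↦ 1
A = 1/3, B = 0 ↦ 1
A = 1/3, B = 1/3 ↦ 1
A = 1/3, B = 2/3 ↦ 1
A = 1/3, B = 1 ↦ 1
A = 2/3, B = 0 ↦ 1
A = 2/3, B = 1/3 ↦ 1
A = 2/3, B = 2/3 ↦ 1
A = 2/3, B = 1 ↦ 1
A = 1, B = 0 ↦ 1
A = 1, B = 1/3 ↦ 1
A = 1, B = 2/3 ↦ 1
A = 1, B = 1 ↦ 1
Every assignment gives a value ≥ 2/3.

Yes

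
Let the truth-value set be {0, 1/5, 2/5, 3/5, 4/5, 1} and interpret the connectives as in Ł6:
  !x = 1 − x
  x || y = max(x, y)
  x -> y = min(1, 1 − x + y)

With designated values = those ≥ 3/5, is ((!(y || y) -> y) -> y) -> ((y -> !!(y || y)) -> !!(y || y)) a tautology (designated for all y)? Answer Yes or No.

No

Counterexample: take y = 0.
y || y = 0 || 0 = 0
!(y || y) = !0 = 1
!(y || y) -> y = 1 -> 0 = 0
(!(y || y) -> y) -> y = 0 -> 0 = 1
y || y = 0 || 0 = 0
!(y || y) = !0 = 1
!!(y || y) = !1 = 0
y -> !!(y || y) = 0 -> 0 = 1
y || y = 0 || 0 = 0
!(y || y) = !0 = 1
!!(y || y) = !1 = 0
(y -> !!(y || y)) -> !!(y || y) = 1 -> 0 = 0
((!(y || y) -> y) -> y) -> ((y -> !!(y || y)) -> !!(y || y)) = 1 -> 0 = 0
This gives 0, which is below 3/5.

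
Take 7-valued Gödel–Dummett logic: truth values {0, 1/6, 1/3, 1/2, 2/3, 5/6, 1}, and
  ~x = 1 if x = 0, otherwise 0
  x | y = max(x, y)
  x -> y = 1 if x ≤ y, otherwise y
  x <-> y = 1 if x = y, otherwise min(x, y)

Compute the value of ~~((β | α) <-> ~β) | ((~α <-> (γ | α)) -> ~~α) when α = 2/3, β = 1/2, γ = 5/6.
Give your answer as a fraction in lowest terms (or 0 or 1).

1

β | α = 1/2 | 2/3 = 2/3
~β = ~1/2 = 0
(β | α) <-> ~β = 2/3 <-> 0 = 0
~((β | α) <-> ~β) = ~0 = 1
~~((β | α) <-> ~β) = ~1 = 0
~α = ~2/3 = 0
γ | α = 5/6 | 2/3 = 5/6
~α <-> (γ | α) = 0 <-> 5/6 = 0
~α = ~2/3 = 0
~~α = ~0 = 1
(~α <-> (γ | α)) -> ~~α = 0 -> 1 = 1
~~((β | α) <-> ~β) | ((~α <-> (γ | α)) -> ~~α) = 0 | 1 = 1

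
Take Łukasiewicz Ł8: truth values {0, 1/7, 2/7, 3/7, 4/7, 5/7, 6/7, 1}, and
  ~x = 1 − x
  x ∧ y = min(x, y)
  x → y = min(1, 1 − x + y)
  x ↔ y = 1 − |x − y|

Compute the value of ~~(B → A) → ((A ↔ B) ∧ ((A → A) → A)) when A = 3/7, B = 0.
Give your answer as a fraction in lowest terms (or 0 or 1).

B → A = 0 → 3/7 = 1
~(B → A) = ~1 = 0
~~(B → A) = ~0 = 1
A ↔ B = 3/7 ↔ 0 = 4/7
A → A = 3/7 → 3/7 = 1
(A → A) → A = 1 → 3/7 = 3/7
(A ↔ B) ∧ ((A → A) → A) = 4/7 ∧ 3/7 = 3/7
~~(B → A) → ((A ↔ B) ∧ ((A → A) → A)) = 1 → 3/7 = 3/7

3/7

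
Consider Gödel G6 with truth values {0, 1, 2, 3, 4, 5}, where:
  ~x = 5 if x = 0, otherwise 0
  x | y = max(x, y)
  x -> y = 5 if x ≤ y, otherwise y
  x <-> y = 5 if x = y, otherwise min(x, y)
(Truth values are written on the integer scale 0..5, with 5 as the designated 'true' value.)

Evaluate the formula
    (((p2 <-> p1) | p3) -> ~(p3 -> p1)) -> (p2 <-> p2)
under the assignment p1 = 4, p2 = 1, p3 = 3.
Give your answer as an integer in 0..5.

5

p2 <-> p1 = 1 <-> 4 = 1
(p2 <-> p1) | p3 = 1 | 3 = 3
p3 -> p1 = 3 -> 4 = 5
~(p3 -> p1) = ~5 = 0
((p2 <-> p1) | p3) -> ~(p3 -> p1) = 3 -> 0 = 0
p2 <-> p2 = 1 <-> 1 = 5
(((p2 <-> p1) | p3) -> ~(p3 -> p1)) -> (p2 <-> p2) = 0 -> 5 = 5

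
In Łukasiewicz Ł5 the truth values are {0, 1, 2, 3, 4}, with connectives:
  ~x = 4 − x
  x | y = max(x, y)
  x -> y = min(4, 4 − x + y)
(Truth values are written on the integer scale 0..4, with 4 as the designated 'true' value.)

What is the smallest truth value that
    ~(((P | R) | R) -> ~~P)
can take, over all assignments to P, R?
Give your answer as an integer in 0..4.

0

Take P = 0, R = 0:
P | R = 0 | 0 = 0
(P | R) | R = 0 | 0 = 0
~P = ~0 = 4
~~P = ~4 = 0
((P | R) | R) -> ~~P = 0 -> 0 = 4
~(((P | R) | R) -> ~~P) = ~4 = 0
No assignment yields a value below 0, so this is the minimum.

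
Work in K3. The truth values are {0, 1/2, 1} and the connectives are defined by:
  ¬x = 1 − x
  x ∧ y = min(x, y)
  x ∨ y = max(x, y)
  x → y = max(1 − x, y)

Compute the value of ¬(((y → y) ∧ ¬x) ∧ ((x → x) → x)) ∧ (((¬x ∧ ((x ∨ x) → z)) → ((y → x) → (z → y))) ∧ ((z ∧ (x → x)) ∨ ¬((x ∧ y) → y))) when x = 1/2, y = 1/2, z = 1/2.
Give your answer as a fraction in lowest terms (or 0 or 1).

1/2

y → y = 1/2 → 1/2 = 1/2
¬x = ¬1/2 = 1/2
(y → y) ∧ ¬x = 1/2 ∧ 1/2 = 1/2
x → x = 1/2 → 1/2 = 1/2
(x → x) → x = 1/2 → 1/2 = 1/2
((y → y) ∧ ¬x) ∧ ((x → x) → x) = 1/2 ∧ 1/2 = 1/2
¬(((y → y) ∧ ¬x) ∧ ((x → x) → x)) = ¬1/2 = 1/2
¬x = ¬1/2 = 1/2
x ∨ x = 1/2 ∨ 1/2 = 1/2
(x ∨ x) → z = 1/2 → 1/2 = 1/2
¬x ∧ ((x ∨ x) → z) = 1/2 ∧ 1/2 = 1/2
y → x = 1/2 → 1/2 = 1/2
z → y = 1/2 → 1/2 = 1/2
(y → x) → (z → y) = 1/2 → 1/2 = 1/2
(¬x ∧ ((x ∨ x) → z)) → ((y → x) → (z → y)) = 1/2 → 1/2 = 1/2
x → x = 1/2 → 1/2 = 1/2
z ∧ (x → x) = 1/2 ∧ 1/2 = 1/2
x ∧ y = 1/2 ∧ 1/2 = 1/2
(x ∧ y) → y = 1/2 → 1/2 = 1/2
¬((x ∧ y) → y) = ¬1/2 = 1/2
(z ∧ (x → x)) ∨ ¬((x ∧ y) → y) = 1/2 ∨ 1/2 = 1/2
((¬x ∧ ((x ∨ x) → z)) → ((y → x) → (z → y))) ∧ ((z ∧ (x → x)) ∨ ¬((x ∧ y) → y)) = 1/2 ∧ 1/2 = 1/2
¬(((y → y) ∧ ¬x) ∧ ((x → x) → x)) ∧ (((¬x ∧ ((x ∨ x) → z)) → ((y → x) → (z → y))) ∧ ((z ∧ (x → x)) ∨ ¬((x ∧ y) → y))) = 1/2 ∧ 1/2 = 1/2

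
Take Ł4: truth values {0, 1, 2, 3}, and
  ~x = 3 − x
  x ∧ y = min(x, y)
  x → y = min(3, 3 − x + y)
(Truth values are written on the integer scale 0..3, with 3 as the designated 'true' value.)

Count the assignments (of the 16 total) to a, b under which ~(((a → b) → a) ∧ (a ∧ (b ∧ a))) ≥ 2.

12

a = 0, b = 0 ↦ 3  ≥
a = 0, b = 1 ↦ 3  ≥
a = 0, b = 2 ↦ 3  ≥
a = 0, b = 3 ↦ 3  ≥
a = 1, b = 0 ↦ 3  ≥
a = 1, b = 1 ↦ 2  ≥
a = 1, b = 2 ↦ 2  ≥
a = 1, b = 3 ↦ 2  ≥
a = 2, b = 0 ↦ 3  ≥
a = 2, b = 1 ↦ 2  ≥
a = 2, b = 2 ↦ 1  <
a = 2, b = 3 ↦ 1  <
a = 3, b = 0 ↦ 3  ≥
a = 3, b = 1 ↦ 2  ≥
a = 3, b = 2 ↦ 1  <
a = 3, b = 3 ↦ 0  <
So 12 of the 16 assignments meet the threshold.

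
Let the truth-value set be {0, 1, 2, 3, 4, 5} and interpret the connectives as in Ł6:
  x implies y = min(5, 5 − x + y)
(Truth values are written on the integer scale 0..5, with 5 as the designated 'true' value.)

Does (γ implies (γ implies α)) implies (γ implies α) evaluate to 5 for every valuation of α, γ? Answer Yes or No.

Counterexample: take α = 0, γ = 1.
γ implies α = 1 implies 0 = 4
γ implies (γ implies α) = 1 implies 4 = 5
(γ implies (γ implies α)) implies (γ implies α) = 5 implies 4 = 4
This gives 4 ≠ 5.

No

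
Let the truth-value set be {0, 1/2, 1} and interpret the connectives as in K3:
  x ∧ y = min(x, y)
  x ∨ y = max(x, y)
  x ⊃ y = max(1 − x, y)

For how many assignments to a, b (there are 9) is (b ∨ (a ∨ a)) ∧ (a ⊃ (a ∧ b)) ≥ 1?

a = 0, b = 0 ↦ 0  <
a = 0, b = 1/2 ↦ 1/2  <
a = 0, b = 1 ↦ 1  ≥
a = 1/2, b = 0 ↦ 1/2  <
a = 1/2, b = 1/2 ↦ 1/2  <
a = 1/2, b = 1 ↦ 1/2  <
a = 1, b = 0 ↦ 0  <
a = 1, b = 1/2 ↦ 1/2  <
a = 1, b = 1 ↦ 1  ≥
So 2 of the 9 assignments meet the threshold.

2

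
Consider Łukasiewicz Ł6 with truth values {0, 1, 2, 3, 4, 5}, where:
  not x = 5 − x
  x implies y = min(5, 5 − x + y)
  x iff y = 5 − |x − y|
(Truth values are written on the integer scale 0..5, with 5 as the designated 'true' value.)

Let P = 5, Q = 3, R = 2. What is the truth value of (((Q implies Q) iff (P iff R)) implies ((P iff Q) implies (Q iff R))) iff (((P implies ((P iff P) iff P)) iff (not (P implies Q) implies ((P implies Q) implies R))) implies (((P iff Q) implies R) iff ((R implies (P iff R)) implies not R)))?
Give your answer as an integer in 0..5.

Q implies Q = 3 implies 3 = 5
P iff R = 5 iff 2 = 2
(Q implies Q) iff (P iff R) = 5 iff 2 = 2
P iff Q = 5 iff 3 = 3
Q iff R = 3 iff 2 = 4
(P iff Q) implies (Q iff R) = 3 implies 4 = 5
((Q implies Q) iff (P iff R)) implies ((P iff Q) implies (Q iff R)) = 2 implies 5 = 5
P iff P = 5 iff 5 = 5
(P iff P) iff P = 5 iff 5 = 5
P implies ((P iff P) iff P) = 5 implies 5 = 5
P implies Q = 5 implies 3 = 3
not (P implies Q) = not 3 = 2
P implies Q = 5 implies 3 = 3
(P implies Q) implies R = 3 implies 2 = 4
not (P implies Q) implies ((P implies Q) implies R) = 2 implies 4 = 5
(P implies ((P iff P) iff P)) iff (not (P implies Q) implies ((P implies Q) implies R)) = 5 iff 5 = 5
P iff Q = 5 iff 3 = 3
(P iff Q) implies R = 3 implies 2 = 4
P iff R = 5 iff 2 = 2
R implies (P iff R) = 2 implies 2 = 5
not R = not 2 = 3
(R implies (P iff R)) implies not R = 5 implies 3 = 3
((P iff Q) implies R) iff ((R implies (P iff R)) implies not R) = 4 iff 3 = 4
((P implies ((P iff P) iff P)) iff (not (P implies Q) implies ((P implies Q) implies R))) implies (((P iff Q) implies R) iff ((R implies (P iff R)) implies not R)) = 5 implies 4 = 4
(((Q implies Q) iff (P iff R)) implies ((P iff Q) implies (Q iff R))) iff (((P implies ((P iff P) iff P)) iff (not (P implies Q) implies ((P implies Q) implies R))) implies (((P iff Q) implies R) iff ((R implies (P iff R)) implies not R))) = 5 iff 4 = 4

4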